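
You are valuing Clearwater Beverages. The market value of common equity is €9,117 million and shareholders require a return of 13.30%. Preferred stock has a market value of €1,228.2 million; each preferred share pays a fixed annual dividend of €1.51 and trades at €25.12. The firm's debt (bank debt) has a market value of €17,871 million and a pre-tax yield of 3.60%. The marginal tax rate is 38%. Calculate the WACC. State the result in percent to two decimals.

Cost of preferred: Rp = 1.51 / 25.12 = 6.0111%.
Total capital V = 9117 + 1228.2 + 17871 = 28216.2.
Equity: weight = 9117/28216.2 = 0.3231; cost = 13.3%.
Preferred: weight = 1228.2/28216.2 = 0.0435; cost = 6.0111%.
Bank debt: weight = 17871/28216.2 = 0.6334; after-tax cost = 3.6% × (1 − 38%) = 2.2320%.
WACC = 0.3231 × 13.3000% + 0.0435 × 6.0111% + 0.6334 × 2.2320% = 5.9727%.

5.97%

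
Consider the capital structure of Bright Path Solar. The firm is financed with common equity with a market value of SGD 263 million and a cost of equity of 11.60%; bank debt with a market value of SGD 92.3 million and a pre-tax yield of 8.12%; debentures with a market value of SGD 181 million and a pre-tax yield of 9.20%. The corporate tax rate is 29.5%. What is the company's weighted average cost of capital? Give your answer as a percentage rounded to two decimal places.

Total capital V = 263 + 92.3 + 181 = 536.3.
Equity: weight = 263/536.3 = 0.4904; cost = 11.6%.
Bank debt: weight = 92.3/536.3 = 0.1721; after-tax cost = 8.12% × (1 − 29.5%) = 5.7246%.
Debentures: weight = 181/536.3 = 0.3375; after-tax cost = 9.2% × (1 − 29.5%) = 6.4860%.
WACC = 0.4904 × 11.6000% + 0.1721 × 5.7246% + 0.3375 × 6.4860% = 8.8629%.

8.86%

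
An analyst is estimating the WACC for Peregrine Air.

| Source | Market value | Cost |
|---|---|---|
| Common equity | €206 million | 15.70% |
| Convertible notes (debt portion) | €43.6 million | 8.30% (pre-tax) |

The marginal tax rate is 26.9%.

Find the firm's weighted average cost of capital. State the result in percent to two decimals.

14.02%

Total capital V = 206 + 43.6 = 249.6.
Equity: weight = 206/249.6 = 0.8253; cost = 15.7%.
Convertible notes (debt portion): weight = 43.6/249.6 = 0.1747; after-tax cost = 8.3% × (1 − 26.9%) = 6.0673%.
WACC = 0.8253 × 15.7000% + 0.1747 × 6.0673% = 14.0174%.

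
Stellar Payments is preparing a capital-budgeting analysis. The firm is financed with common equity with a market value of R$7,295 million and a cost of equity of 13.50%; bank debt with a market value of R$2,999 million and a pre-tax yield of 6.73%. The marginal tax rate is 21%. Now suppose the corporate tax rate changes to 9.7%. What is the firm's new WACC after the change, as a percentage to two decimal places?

After the change:
Total capital V = 7295 + 2999 = 10294.
Equity: weight = 7295/10294 = 0.7087; cost = 13.5%.
Bank debt: weight = 2999/10294 = 0.2913; after-tax cost = 6.73% × (1 − 9.7%) = 6.0772%.
WACC = 0.7087 × 13.5000% + 0.2913 × 6.0772% = 11.3375%.

11.34%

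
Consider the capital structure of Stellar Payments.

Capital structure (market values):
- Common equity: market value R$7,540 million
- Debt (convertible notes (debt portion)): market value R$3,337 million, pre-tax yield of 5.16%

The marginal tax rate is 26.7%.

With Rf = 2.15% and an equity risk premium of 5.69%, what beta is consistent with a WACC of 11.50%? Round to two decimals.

2.24

Total capital V = 7540 + 3337 = 10877.
Equity weight = 7540/10877 = 0.6932.
Convertible notes (debt portion) weight = 3337/10877 = 0.3068.
Debt contribution = 0.3068 × 5.16% × (1 − 26.7%) = 1.1604%.
Required equity contribution = 11.5% − 1.1604% = 10.3396%  ⇒  Re = 14.9157%.
CAPM: 14.9157% = 2.15% + β × 5.69%  ⇒  β = 2.2435.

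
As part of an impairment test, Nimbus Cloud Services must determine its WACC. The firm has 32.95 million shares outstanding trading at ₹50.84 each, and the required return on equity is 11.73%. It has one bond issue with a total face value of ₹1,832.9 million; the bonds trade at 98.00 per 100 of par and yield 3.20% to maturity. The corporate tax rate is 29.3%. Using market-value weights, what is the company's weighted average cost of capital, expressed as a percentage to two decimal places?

6.83%

Market value of equity E = 50.84 × 32.95m = 1675.178m. Market value of debt D = 1832.9m × 98.0/100 = 1796.242m.
Total capital V = 1675.178 + 1796.242 = 3471.42.
Equity: weight = 1675.178/3471.42 = 0.4826; cost = 11.73%.
Bonds outstanding: weight = 1796.242/3471.42 = 0.5174; after-tax cost = 3.2% × (1 − 29.3%) = 2.2624%.
WACC = 0.4826 × 11.7300% + 0.5174 × 2.2624% = 6.8311%.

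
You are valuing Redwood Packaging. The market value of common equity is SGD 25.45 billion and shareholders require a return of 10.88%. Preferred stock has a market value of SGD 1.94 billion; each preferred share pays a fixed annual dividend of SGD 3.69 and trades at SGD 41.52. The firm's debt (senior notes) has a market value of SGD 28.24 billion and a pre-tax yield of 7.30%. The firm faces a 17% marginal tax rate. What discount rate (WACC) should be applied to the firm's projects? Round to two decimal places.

8.36%

Cost of preferred: Rp = 3.69 / 41.52 = 8.8873%.
Total capital V = 25.45 + 1.94 + 28.24 = 55.63.
Equity: weight = 25.45/55.63 = 0.4575; cost = 10.88%.
Preferred: weight = 1.94/55.63 = 0.0349; cost = 8.8873%.
Senior notes: weight = 28.24/55.63 = 0.5076; after-tax cost = 7.3% × (1 − 17%) = 6.0590%.
WACC = 0.4575 × 10.8800% + 0.0349 × 8.8873% + 0.5076 × 6.0590% = 8.3632%.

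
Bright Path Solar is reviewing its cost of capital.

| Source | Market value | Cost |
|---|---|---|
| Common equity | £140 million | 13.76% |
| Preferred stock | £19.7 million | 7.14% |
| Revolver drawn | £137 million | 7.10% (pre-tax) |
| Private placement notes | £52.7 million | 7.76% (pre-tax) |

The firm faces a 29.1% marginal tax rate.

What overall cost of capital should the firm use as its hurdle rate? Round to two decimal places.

8.72%

Total capital V = 140 + 19.7 + 137 + 52.7 = 349.4.
Equity: weight = 140/349.4 = 0.4007; cost = 13.76%.
Preferred: weight = 19.7/349.4 = 0.0564; cost = 7.14%.
Revolver drawn: weight = 137/349.4 = 0.3921; after-tax cost = 7.1% × (1 − 29.1%) = 5.0339%.
Private placement notes: weight = 52.7/349.4 = 0.1508; after-tax cost = 7.76% × (1 − 29.1%) = 5.5018%.
WACC = 0.4007 × 13.7600% + 0.0564 × 7.1400% + 0.3921 × 5.0339% + 0.1508 × 5.5018% = 8.7197%.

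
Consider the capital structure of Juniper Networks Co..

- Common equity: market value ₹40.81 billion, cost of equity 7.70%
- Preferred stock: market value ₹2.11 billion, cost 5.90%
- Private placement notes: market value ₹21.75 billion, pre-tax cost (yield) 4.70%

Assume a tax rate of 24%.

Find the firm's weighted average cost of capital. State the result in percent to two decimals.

6.25%

Total capital V = 40.81 + 2.11 + 21.75 = 64.67.
Equity: weight = 40.81/64.67 = 0.6310; cost = 7.7%.
Preferred: weight = 2.11/64.67 = 0.0326; cost = 5.9%.
Private placement notes: weight = 21.75/64.67 = 0.3363; after-tax cost = 4.7% × (1 − 24%) = 3.5720%.
WACC = 0.6310 × 7.7000% + 0.0326 × 5.9000% + 0.3363 × 3.5720% = 6.2529%.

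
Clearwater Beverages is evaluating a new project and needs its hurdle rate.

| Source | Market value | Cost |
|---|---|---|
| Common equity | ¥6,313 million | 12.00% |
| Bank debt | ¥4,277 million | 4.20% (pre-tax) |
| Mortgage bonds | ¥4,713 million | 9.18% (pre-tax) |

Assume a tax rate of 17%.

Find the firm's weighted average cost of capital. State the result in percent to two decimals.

8.27%

Total capital V = 6313 + 4277 + 4713 = 15303.
Equity: weight = 6313/15303 = 0.4125; cost = 12%.
Bank debt: weight = 4277/15303 = 0.2795; after-tax cost = 4.2% × (1 − 17%) = 3.4860%.
Mortgage bonds: weight = 4713/15303 = 0.3080; after-tax cost = 9.18% × (1 − 17%) = 7.6194%.
WACC = 0.4125 × 12.0000% + 0.2795 × 3.4860% + 0.3080 × 7.6194% = 8.2713%.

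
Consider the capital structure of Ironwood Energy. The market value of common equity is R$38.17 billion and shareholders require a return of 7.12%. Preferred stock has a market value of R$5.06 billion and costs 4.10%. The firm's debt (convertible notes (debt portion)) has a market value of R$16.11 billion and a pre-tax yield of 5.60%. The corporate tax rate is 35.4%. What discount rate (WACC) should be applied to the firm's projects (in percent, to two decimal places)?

Total capital V = 38.17 + 5.06 + 16.11 = 59.34.
Equity: weight = 38.17/59.34 = 0.6432; cost = 7.12%.
Preferred: weight = 5.06/59.34 = 0.0853; cost = 4.1%.
Convertible notes (debt portion): weight = 16.11/59.34 = 0.2715; after-tax cost = 5.6% × (1 − 35.4%) = 3.6176%.
WACC = 0.6432 × 7.1200% + 0.0853 × 4.1000% + 0.2715 × 3.6176% = 5.9116%.

5.91%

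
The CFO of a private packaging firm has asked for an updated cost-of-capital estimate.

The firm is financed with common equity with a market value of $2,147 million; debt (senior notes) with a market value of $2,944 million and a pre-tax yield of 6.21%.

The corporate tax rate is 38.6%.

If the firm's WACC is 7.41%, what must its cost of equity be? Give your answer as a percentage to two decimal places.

12.34%

Total capital V = 2147 + 2944 = 5091.
Equity weight = 2147/5091 = 0.4217.
Senior notes weight = 2944/5091 = 0.5783.
Debt contribution = 0.5783 × 6.21% × (1 − 38.6%) = 2.2049%.
Required equity contribution = 7.41% − 2.2049% = 5.2051%.
Re = 5.2051% / 0.4217 = 12.3423%.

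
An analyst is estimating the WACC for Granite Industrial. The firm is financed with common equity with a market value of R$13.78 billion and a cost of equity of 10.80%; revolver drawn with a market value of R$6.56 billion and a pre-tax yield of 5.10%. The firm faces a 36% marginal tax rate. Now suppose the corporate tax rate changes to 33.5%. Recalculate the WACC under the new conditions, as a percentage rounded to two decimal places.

8.41%

After the change:
Total capital V = 13.78 + 6.56 = 20.34.
Equity: weight = 13.78/20.34 = 0.6775; cost = 10.8%.
Revolver drawn: weight = 6.56/20.34 = 0.3225; after-tax cost = 5.1% × (1 − 33.5%) = 3.3915%.
WACC = 0.6775 × 10.8000% + 0.3225 × 3.3915% = 8.4106%.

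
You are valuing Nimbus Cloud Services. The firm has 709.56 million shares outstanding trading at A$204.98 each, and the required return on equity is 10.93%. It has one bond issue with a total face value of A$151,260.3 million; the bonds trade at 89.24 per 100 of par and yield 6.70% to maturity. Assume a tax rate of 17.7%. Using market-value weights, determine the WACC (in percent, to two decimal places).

8.32%

Market value of equity E = 204.98 × 709.56m = 145445.6088m. Market value of debt D = 151260.3m × 89.24/100 = 134984.69172m.
Total capital V = 145445.6088 + 134984.69172 = 280430.30052.
Equity: weight = 145445.6088/280430.30052 = 0.5187; cost = 10.93%.
Bonds outstanding: weight = 134984.69172/280430.30052 = 0.4813; after-tax cost = 6.7% × (1 − 17.7%) = 5.5141%.
WACC = 0.5187 × 10.9300% + 0.4813 × 5.5141% = 8.3231%.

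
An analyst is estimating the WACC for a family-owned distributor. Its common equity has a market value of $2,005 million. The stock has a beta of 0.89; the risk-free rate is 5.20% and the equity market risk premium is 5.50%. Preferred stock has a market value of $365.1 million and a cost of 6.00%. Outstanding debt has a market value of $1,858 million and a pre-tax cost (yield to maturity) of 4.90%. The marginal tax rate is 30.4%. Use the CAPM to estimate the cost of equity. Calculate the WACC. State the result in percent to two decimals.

6.80%

Cost of equity via CAPM: Re = 5.2% + 0.89 × 5.5% = 10.0950%.
Total capital V = 2005 + 365.1 + 1858 = 4228.1.
Equity: weight = 2005/4228.1 = 0.4742; cost = 10.095%.
Preferred: weight = 365.1/4228.1 = 0.0864; cost = 6%.
Debt: weight = 1858/4228.1 = 0.4394; after-tax cost = 4.9% × (1 − 30.4%) = 3.4104%.
WACC = 0.4742 × 10.0950% + 0.0864 × 6.0000% + 0.4394 × 3.4104% = 6.8039%.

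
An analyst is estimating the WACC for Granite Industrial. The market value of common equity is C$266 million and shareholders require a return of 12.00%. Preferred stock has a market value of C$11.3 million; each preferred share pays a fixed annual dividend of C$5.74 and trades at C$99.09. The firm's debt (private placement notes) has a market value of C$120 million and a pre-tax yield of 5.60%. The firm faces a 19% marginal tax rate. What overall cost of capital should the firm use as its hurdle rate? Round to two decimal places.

Cost of preferred: Rp = 5.74 / 99.09 = 5.7927%.
Total capital V = 266 + 11.3 + 120 = 397.3.
Equity: weight = 266/397.3 = 0.6695; cost = 12%.
Preferred: weight = 11.3/397.3 = 0.0284; cost = 5.7927%.
Private placement notes: weight = 120/397.3 = 0.3020; after-tax cost = 5.6% × (1 − 19%) = 4.5360%.
WACC = 0.6695 × 12.0000% + 0.0284 × 5.7927% + 0.3020 × 4.5360% = 9.5690%.

9.57%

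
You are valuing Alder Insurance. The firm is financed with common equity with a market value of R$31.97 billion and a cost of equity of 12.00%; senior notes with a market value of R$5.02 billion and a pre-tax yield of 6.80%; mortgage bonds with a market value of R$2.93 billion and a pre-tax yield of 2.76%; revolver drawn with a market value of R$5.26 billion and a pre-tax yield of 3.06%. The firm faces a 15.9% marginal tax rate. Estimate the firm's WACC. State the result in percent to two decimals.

Total capital V = 31.97 + 5.02 + 2.93 + 5.26 = 45.18.
Equity: weight = 31.97/45.18 = 0.7076; cost = 12%.
Senior notes: weight = 5.02/45.18 = 0.1111; after-tax cost = 6.8% × (1 − 15.9%) = 5.7188%.
Mortgage bonds: weight = 2.93/45.18 = 0.0649; after-tax cost = 2.76% × (1 − 15.9%) = 2.3212%.
Revolver drawn: weight = 5.26/45.18 = 0.1164; after-tax cost = 3.06% × (1 − 15.9%) = 2.5735%.
WACC = 0.7076 × 12.0000% + 0.1111 × 5.7188% + 0.0649 × 2.3212% + 0.1164 × 2.5735% = 9.5769%.

9.58%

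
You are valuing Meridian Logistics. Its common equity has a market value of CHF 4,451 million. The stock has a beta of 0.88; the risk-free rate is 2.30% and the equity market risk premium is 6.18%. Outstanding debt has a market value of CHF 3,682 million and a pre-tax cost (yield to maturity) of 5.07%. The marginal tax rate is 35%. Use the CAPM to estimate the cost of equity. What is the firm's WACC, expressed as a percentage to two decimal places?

Cost of equity via CAPM: Re = 2.3% + 0.88 × 6.18% = 7.7384%.
Total capital V = 4451 + 3682 = 8133.
Equity: weight = 4451/8133 = 0.5473; cost = 7.7384%.
Debt: weight = 3682/8133 = 0.4527; after-tax cost = 5.07% × (1 − 35%) = 3.2955%.
WACC = 0.5473 × 7.7384% + 0.4527 × 3.2955% = 5.7270%.

5.73%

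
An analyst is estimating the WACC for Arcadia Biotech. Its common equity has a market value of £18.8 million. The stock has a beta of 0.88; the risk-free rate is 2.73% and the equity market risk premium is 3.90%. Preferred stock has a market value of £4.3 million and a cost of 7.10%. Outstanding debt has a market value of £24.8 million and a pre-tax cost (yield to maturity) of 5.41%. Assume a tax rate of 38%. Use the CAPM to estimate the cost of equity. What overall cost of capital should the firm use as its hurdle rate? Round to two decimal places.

Cost of equity via CAPM: Re = 2.73% + 0.88 × 3.9% = 6.1620%.
Total capital V = 18.8 + 4.3 + 24.8 = 47.9.
Equity: weight = 18.8/47.9 = 0.3925; cost = 6.162%.
Preferred: weight = 4.3/47.9 = 0.0898; cost = 7.1%.
Debt: weight = 24.8/47.9 = 0.5177; after-tax cost = 5.41% × (1 − 38%) = 3.3542%.
WACC = 0.3925 × 6.1620% + 0.0898 × 7.1000% + 0.5177 × 3.3542% = 4.7925%.

4.79%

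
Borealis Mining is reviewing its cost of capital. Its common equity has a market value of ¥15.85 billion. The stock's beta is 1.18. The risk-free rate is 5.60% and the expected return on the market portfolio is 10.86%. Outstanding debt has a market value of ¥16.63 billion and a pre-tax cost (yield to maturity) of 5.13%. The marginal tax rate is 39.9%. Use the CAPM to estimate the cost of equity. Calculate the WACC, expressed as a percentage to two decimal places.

7.34%

Market risk premium = 10.86% − 5.6% = 5.26%.
Cost of equity via CAPM: Re = 5.6% + 1.18 × 5.26% = 11.8068%.
Total capital V = 15.85 + 16.63 = 32.48.
Equity: weight = 15.85/32.48 = 0.4880; cost = 11.8068%.
Debt: weight = 16.63/32.48 = 0.5120; after-tax cost = 5.13% × (1 − 39.9%) = 3.0831%.
WACC = 0.4880 × 11.8068% + 0.5120 × 3.0831% = 7.3402%.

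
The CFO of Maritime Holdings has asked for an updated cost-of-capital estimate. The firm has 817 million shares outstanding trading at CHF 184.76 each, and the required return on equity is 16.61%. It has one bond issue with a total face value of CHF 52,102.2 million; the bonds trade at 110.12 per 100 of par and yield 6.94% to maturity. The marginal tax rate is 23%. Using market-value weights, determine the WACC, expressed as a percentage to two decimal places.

13.51%

Market value of equity E = 184.76 × 817m = 150948.92m. Market value of debt D = 52102.2m × 110.12/100 = 57374.94264m.
Total capital V = 150948.92 + 57374.94264 = 208323.86264.
Equity: weight = 150948.92/208323.86264 = 0.7246; cost = 16.61%.
Bonds outstanding: weight = 57374.94264/208323.86264 = 0.2754; after-tax cost = 6.94% × (1 − 23%) = 5.3438%.
WACC = 0.7246 × 16.6100% + 0.2754 × 5.3438% = 13.5072%.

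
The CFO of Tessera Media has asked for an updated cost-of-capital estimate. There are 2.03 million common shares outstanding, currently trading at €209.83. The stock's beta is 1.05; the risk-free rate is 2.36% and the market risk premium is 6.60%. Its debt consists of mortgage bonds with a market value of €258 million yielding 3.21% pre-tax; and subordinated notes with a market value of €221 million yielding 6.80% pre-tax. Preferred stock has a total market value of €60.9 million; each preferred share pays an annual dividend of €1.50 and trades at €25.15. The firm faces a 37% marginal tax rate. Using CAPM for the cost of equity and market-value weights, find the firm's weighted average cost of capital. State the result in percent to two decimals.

5.99%

Cost of equity via CAPM: Re = 2.36% + 1.05 × 6.6% = 9.2900%.
Cost of preferred: Rp = 1.5 / 25.15 = 5.9642%.
Market value of equity E = 209.83 × 2.03m = 425.9549m.
Total capital V = 425.9549 + 60.9 + 258 + 221 = 965.8549.
Equity: weight = 425.9549/965.8549 = 0.4410; cost = 9.29%.
Preferred: weight = 60.9/965.8549 = 0.0631; cost = 5.9642%.
Mortgage bonds: weight = 258/965.8549 = 0.2671; after-tax cost = 3.21% × (1 − 37%) = 2.0223%.
Subordinated notes: weight = 221/965.8549 = 0.2288; after-tax cost = 6.8% × (1 − 37%) = 4.2840%.
WACC = 0.4410 × 9.2900% + 0.0631 × 5.9642% + 0.2671 × 2.0223% + 0.2288 × 4.2840% = 5.9935%.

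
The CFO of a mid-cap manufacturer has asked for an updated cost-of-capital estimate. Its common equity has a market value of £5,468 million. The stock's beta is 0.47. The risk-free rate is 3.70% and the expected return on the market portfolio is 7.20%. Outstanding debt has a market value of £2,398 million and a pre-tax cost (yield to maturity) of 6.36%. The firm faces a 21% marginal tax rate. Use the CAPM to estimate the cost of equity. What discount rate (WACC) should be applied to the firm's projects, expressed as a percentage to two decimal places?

Market risk premium = 7.2% − 3.7% = 3.5%.
Cost of equity via CAPM: Re = 3.7% + 0.47 × 3.5% = 5.3450%.
Total capital V = 5468 + 2398 = 7866.
Equity: weight = 5468/7866 = 0.6951; cost = 5.345%.
Debt: weight = 2398/7866 = 0.3049; after-tax cost = 6.36% × (1 − 21%) = 5.0244%.
WACC = 0.6951 × 5.3450% + 0.3049 × 5.0244% = 5.2473%.

5.25%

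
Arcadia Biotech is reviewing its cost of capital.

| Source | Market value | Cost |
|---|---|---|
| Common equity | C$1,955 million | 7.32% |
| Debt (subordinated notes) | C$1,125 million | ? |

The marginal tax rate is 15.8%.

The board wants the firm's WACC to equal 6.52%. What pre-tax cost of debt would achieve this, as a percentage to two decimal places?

6.09%

Total capital V = 1955 + 1125 = 3080.
Equity weight = 1955/3080 = 0.6347.
Subordinated notes weight = 1125/3080 = 0.3653.
Equity contribution = 0.6347 × 7.32% = 4.6463%.
Remaining for debt = 6.52% − 4.6463% = 1.8737%.
Rd × (1 − 15.8%) × 0.3653 = 1.8737%  ⇒  Rd = 6.0924%.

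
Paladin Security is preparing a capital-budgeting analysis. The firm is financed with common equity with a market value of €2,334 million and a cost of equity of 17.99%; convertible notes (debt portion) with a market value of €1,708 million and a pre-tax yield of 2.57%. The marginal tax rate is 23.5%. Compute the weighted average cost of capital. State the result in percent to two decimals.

11.22%

Total capital V = 2334 + 1708 = 4042.
Equity: weight = 2334/4042 = 0.5774; cost = 17.99%.
Convertible notes (debt portion): weight = 1708/4042 = 0.4226; after-tax cost = 2.57% × (1 − 23.5%) = 1.9660%.
WACC = 0.5774 × 17.9900% + 0.4226 × 1.9660% = 11.2189%.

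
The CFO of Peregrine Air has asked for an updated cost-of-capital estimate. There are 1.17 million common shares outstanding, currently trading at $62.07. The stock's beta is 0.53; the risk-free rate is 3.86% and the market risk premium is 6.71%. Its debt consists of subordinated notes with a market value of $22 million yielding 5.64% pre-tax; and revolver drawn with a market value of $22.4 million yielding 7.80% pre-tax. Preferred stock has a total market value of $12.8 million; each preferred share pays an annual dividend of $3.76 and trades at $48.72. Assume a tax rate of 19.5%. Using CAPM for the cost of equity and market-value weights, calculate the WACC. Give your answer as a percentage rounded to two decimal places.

Cost of equity via CAPM: Re = 3.86% + 0.53 × 6.71% = 7.4163%.
Cost of preferred: Rp = 3.76 / 48.72 = 7.7176%.
Market value of equity E = 62.07 × 1.17m = 72.6219m.
Total capital V = 72.6219 + 12.8 + 22 + 22.4 = 129.8219.
Equity: weight = 72.6219/129.8219 = 0.5594; cost = 7.4163%.
Preferred: weight = 12.8/129.8219 = 0.0986; cost = 7.7176%.
Subordinated notes: weight = 22/129.8219 = 0.1695; after-tax cost = 5.64% × (1 − 19.5%) = 4.5402%.
Revolver drawn: weight = 22.4/129.8219 = 0.1725; after-tax cost = 7.8% × (1 − 19.5%) = 6.2790%.
WACC = 0.5594 × 7.4163% + 0.0986 × 7.7176% + 0.1695 × 4.5402% + 0.1725 × 6.2790% = 6.7624%.

6.76%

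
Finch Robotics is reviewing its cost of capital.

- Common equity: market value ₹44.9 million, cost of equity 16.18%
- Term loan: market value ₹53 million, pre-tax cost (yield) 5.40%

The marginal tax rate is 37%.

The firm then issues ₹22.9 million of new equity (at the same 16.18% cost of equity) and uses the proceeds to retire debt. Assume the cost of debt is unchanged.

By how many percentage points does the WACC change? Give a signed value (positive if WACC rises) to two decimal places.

Current WACC:
Total capital V = 44.9 + 53 = 97.9.
Equity: weight = 44.9/97.9 = 0.4586; cost = 16.18%.
Term loan: weight = 53/97.9 = 0.5414; after-tax cost = 5.4% × (1 − 37%) = 3.4020%.
WACC = 0.4586 × 16.1800% + 0.5414 × 3.4020% = 9.2624%.
After the change:
Total capital V = 67.8 + 30.1 = 97.9.
Equity: weight = 67.8/97.9 = 0.6925; cost = 16.18%.
Term loan: weight = 30.1/97.9 = 0.3075; after-tax cost = 5.4% × (1 − 37%) = 3.4020%.
WACC = 0.6925 × 16.1800% + 0.3075 × 3.4020% = 12.2513%.
Change in WACC = 12.2513% − 9.2624% = 2.9889 pp.

+2.99 pp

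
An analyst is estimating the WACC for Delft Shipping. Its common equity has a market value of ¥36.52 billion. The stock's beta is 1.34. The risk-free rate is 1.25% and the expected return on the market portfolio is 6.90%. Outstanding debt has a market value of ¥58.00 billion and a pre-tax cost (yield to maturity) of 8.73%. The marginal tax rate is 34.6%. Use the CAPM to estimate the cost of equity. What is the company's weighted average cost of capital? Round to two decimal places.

Market risk premium = 6.9% − 1.25% = 5.65%.
Cost of equity via CAPM: Re = 1.25% + 1.34 × 5.65% = 8.8210%.
Total capital V = 36.52 + 58 = 94.52.
Equity: weight = 36.52/94.52 = 0.3864; cost = 8.821%.
Debt: weight = 58/94.52 = 0.6136; after-tax cost = 8.73% × (1 − 34.6%) = 5.7094%.
WACC = 0.3864 × 8.8210% + 0.6136 × 5.7094% = 6.9117%.

6.91%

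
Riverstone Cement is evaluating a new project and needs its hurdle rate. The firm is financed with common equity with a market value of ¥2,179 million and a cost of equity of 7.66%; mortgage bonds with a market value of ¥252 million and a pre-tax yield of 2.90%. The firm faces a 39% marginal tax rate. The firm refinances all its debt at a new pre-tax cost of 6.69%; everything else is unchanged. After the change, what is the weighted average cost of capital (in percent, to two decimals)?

7.29%

After the change:
Total capital V = 2179 + 252 = 2431.
Equity: weight = 2179/2431 = 0.8963; cost = 7.66%.
Mortgage bonds: weight = 252/2431 = 0.1037; after-tax cost = 6.69% × (1 − 39%) = 4.0809%.
WACC = 0.8963 × 7.6600% + 0.1037 × 4.0809% = 7.2890%.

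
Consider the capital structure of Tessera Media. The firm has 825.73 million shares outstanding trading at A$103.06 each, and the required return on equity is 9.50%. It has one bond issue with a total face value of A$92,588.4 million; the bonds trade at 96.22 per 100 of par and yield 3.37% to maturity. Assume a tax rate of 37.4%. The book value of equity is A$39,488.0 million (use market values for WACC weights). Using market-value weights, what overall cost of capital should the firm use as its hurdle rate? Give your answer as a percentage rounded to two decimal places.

5.72%

Market value of equity E = 103.06 × 825.73m = 85099.7338m. Market value of debt D = 92588.4m × 96.22/100 = 89088.55848m.
Total capital V = 85099.7338 + 89088.55848 = 174188.29228.
Equity: weight = 85099.7338/174188.29228 = 0.4886; cost = 9.5%.
Bonds outstanding: weight = 89088.55848/174188.29228 = 0.5114; after-tax cost = 3.37% × (1 − 37.4%) = 2.1096%.
WACC = 0.4886 × 9.5000% + 0.5114 × 2.1096% = 5.7202%.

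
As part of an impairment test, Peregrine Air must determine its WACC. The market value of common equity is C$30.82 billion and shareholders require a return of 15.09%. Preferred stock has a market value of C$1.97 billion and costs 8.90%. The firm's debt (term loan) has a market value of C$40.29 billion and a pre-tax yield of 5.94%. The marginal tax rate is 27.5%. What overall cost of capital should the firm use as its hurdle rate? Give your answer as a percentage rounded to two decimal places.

8.98%

Total capital V = 30.82 + 1.97 + 40.29 = 73.08.
Equity: weight = 30.82/73.08 = 0.4217; cost = 15.09%.
Preferred: weight = 1.97/73.08 = 0.0270; cost = 8.9%.
Term loan: weight = 40.29/73.08 = 0.5513; after-tax cost = 5.94% × (1 − 27.5%) = 4.3065%.
WACC = 0.4217 × 15.0900% + 0.0270 × 8.9000% + 0.5513 × 4.3065% = 8.9780%.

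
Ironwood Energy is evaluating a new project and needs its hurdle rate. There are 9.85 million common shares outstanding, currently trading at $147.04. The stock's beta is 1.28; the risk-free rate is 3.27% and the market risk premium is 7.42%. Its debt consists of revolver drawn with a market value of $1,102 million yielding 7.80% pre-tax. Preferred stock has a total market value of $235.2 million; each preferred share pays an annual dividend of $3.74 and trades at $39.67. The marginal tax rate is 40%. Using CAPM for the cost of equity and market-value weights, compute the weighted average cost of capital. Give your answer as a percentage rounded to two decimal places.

Cost of equity via CAPM: Re = 3.27% + 1.28 × 7.42% = 12.7676%.
Cost of preferred: Rp = 3.74 / 39.67 = 9.4278%.
Market value of equity E = 147.04 × 9.85m = 1448.344m.
Total capital V = 1448.344 + 235.2 + 1102 = 2785.544.
Equity: weight = 1448.344/2785.544 = 0.5200; cost = 12.7676%.
Preferred: weight = 235.2/2785.544 = 0.0844; cost = 9.4278%.
Revolver drawn: weight = 1102/2785.544 = 0.3956; after-tax cost = 7.8% × (1 − 40%) = 4.6800%.
WACC = 0.5200 × 12.7676% + 0.0844 × 9.4278% + 0.3956 × 4.6800% = 9.2860%.

9.29%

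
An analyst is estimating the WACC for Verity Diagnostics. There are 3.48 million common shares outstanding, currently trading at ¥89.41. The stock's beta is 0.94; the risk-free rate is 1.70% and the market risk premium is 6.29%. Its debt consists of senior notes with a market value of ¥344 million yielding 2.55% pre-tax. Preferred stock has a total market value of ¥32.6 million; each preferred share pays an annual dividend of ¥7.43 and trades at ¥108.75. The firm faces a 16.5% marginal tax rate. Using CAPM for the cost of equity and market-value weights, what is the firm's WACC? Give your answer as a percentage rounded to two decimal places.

Cost of equity via CAPM: Re = 1.7% + 0.94 × 6.29% = 7.6126%.
Cost of preferred: Rp = 7.43 / 108.75 = 6.8322%.
Market value of equity E = 89.41 × 3.48m = 311.1468m.
Total capital V = 311.1468 + 32.6 + 344 = 687.7468.
Equity: weight = 311.1468/687.7468 = 0.4524; cost = 7.6126%.
Preferred: weight = 32.6/687.7468 = 0.0474; cost = 6.8322%.
Senior notes: weight = 344/687.7468 = 0.5002; after-tax cost = 2.55% × (1 − 16.5%) = 2.1292%.
WACC = 0.4524 × 7.6126% + 0.0474 × 6.8322% + 0.5002 × 2.1292% = 4.8329%.

4.83%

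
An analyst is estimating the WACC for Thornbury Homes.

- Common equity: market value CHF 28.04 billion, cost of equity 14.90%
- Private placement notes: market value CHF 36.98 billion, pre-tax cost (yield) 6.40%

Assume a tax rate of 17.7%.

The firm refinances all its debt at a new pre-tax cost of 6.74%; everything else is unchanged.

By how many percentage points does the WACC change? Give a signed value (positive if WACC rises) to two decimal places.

+0.16 pp

Current WACC:
Total capital V = 28.04 + 36.98 = 65.02.
Equity: weight = 28.04/65.02 = 0.4313; cost = 14.9%.
Private placement notes: weight = 36.98/65.02 = 0.5687; after-tax cost = 6.4% × (1 − 17.7%) = 5.2672%.
WACC = 0.4313 × 14.9000% + 0.5687 × 5.2672% = 9.4214%.
After the change:
Total capital V = 28.04 + 36.98 = 65.02.
Equity: weight = 28.04/65.02 = 0.4313; cost = 14.9%.
Private placement notes: weight = 36.98/65.02 = 0.5687; after-tax cost = 6.74% × (1 − 17.7%) = 5.5470%.
WACC = 0.4313 × 14.9000% + 0.5687 × 5.5470% = 9.5805%.
Change in WACC = 9.5805% − 9.4214% = 0.1591 pp.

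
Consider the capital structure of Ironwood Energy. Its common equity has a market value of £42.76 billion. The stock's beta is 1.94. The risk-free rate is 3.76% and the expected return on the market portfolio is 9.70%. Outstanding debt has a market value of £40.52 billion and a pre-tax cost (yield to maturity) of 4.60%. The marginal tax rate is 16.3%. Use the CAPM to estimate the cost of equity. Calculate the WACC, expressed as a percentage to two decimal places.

Market risk premium = 9.7% − 3.76% = 5.94%.
Cost of equity via CAPM: Re = 3.76% + 1.94 × 5.94% = 15.2836%.
Total capital V = 42.76 + 40.52 = 83.28.
Equity: weight = 42.76/83.28 = 0.5134; cost = 15.2836%.
Debt: weight = 40.52/83.28 = 0.4866; after-tax cost = 4.6% × (1 − 16.3%) = 3.8502%.
WACC = 0.5134 × 15.2836% + 0.4866 × 3.8502% = 9.7207%.

9.72%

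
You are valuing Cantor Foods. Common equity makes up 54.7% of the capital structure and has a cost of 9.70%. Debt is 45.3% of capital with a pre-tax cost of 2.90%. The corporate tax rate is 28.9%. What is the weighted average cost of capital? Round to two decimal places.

6.24%

After-tax cost of debt = 2.9% × (1 − 28.9%) = 2.0619%.
WACC = 0.547 × 9.7000% + 0.453 × 2.0619% = 6.2399%.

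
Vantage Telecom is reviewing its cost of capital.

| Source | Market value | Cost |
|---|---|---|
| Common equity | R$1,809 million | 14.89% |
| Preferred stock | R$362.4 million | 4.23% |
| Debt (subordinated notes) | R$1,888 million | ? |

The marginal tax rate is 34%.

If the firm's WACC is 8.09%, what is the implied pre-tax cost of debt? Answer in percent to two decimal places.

3.51%

Total capital V = 1809 + 362.4 + 1888 = 4059.4.
Equity weight = 1809/4059.4 = 0.4456.
Preferred weight = 362.4/4059.4 = 0.0893.
Subordinated notes weight = 1888/4059.4 = 0.4651.
Equity contribution = 0.4456 × 14.89% = 6.6355%.
Preferred contribution = 0.0893 × 4.23% = 0.3776%.
Remaining for debt = 8.09% − 7.0131% = 1.0769%.
Rd × (1 − 34%) × 0.4651 = 1.0769%  ⇒  Rd = 3.5083%.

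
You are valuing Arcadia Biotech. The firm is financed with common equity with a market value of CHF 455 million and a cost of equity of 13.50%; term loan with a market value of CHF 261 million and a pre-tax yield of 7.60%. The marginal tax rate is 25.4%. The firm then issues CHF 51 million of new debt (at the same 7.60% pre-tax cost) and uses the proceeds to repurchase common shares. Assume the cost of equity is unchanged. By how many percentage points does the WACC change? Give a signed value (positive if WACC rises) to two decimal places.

Current WACC:
Total capital V = 455 + 261 = 716.
Equity: weight = 455/716 = 0.6355; cost = 13.5%.
Term loan: weight = 261/716 = 0.3645; after-tax cost = 7.6% × (1 − 25.4%) = 5.6696%.
WACC = 0.6355 × 13.5000% + 0.3645 × 5.6696% = 10.6456%.
After the change:
Total capital V = 404 + 312 = 716.
Equity: weight = 404/716 = 0.5642; cost = 13.5%.
Term loan: weight = 312/716 = 0.4358; after-tax cost = 7.6% × (1 − 25.4%) = 5.6696%.
WACC = 0.5642 × 13.5000% + 0.4358 × 5.6696% = 10.0879%.
Change in WACC = 10.0879% − 10.6456% = -0.5578 pp.

-0.56 pp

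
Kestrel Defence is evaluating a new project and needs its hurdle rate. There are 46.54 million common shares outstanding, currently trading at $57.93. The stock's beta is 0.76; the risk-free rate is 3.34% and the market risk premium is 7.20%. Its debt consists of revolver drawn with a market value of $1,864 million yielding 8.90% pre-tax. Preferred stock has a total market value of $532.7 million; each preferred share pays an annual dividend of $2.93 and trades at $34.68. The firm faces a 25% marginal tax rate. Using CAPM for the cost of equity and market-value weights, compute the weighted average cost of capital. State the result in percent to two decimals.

Cost of equity via CAPM: Re = 3.34% + 0.76 × 7.2% = 8.8120%.
Cost of preferred: Rp = 2.93 / 34.68 = 8.4487%.
Market value of equity E = 57.93 × 46.54m = 2696.0622m.
Total capital V = 2696.0622 + 532.7 + 1864 = 5092.7622.
Equity: weight = 2696.0622/5092.7622 = 0.5294; cost = 8.812%.
Preferred: weight = 532.7/5092.7622 = 0.1046; cost = 8.4487%.
Revolver drawn: weight = 1864/5092.7622 = 0.3660; after-tax cost = 8.9% × (1 − 25%) = 6.6750%.
WACC = 0.5294 × 8.8120% + 0.1046 × 8.4487% + 0.3660 × 6.6750% = 7.9918%.

7.99%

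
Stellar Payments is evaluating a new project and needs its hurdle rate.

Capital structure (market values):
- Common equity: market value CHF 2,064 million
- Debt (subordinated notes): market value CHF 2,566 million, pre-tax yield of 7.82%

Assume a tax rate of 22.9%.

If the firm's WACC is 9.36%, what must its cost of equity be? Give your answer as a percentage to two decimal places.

13.50%

Total capital V = 2064 + 2566 = 4630.
Equity weight = 2064/4630 = 0.4458.
Subordinated notes weight = 2566/4630 = 0.5542.
Debt contribution = 0.5542 × 7.82% × (1 − 22.9%) = 3.3415%.
Required equity contribution = 9.36% − 3.3415% = 6.0185%.
Re = 6.0185% / 0.4458 = 13.5009%.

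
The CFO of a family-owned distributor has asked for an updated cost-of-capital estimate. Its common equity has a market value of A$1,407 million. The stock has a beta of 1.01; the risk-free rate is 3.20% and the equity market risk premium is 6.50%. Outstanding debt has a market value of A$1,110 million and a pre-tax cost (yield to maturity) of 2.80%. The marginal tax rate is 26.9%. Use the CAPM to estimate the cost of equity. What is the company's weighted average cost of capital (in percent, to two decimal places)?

Cost of equity via CAPM: Re = 3.2% + 1.01 × 6.5% = 9.7650%.
Total capital V = 1407 + 1110 = 2517.
Equity: weight = 1407/2517 = 0.5590; cost = 9.765%.
Debt: weight = 1110/2517 = 0.4410; after-tax cost = 2.8% × (1 − 26.9%) = 2.0468%.
WACC = 0.5590 × 9.7650% + 0.4410 × 2.0468% = 6.3613%.

6.36%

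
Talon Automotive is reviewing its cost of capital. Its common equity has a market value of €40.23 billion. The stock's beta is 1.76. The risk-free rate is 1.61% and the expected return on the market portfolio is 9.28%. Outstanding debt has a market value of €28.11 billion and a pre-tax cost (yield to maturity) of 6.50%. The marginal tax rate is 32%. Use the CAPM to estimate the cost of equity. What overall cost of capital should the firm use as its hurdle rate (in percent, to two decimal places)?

10.71%

Market risk premium = 9.28% − 1.61% = 7.67%.
Cost of equity via CAPM: Re = 1.61% + 1.76 × 7.67% = 15.1092%.
Total capital V = 40.23 + 28.11 = 68.34.
Equity: weight = 40.23/68.34 = 0.5887; cost = 15.1092%.
Debt: weight = 28.11/68.34 = 0.4113; after-tax cost = 6.5% × (1 − 32%) = 4.4200%.
WACC = 0.5887 × 15.1092% + 0.4113 × 4.4200% = 10.7125%.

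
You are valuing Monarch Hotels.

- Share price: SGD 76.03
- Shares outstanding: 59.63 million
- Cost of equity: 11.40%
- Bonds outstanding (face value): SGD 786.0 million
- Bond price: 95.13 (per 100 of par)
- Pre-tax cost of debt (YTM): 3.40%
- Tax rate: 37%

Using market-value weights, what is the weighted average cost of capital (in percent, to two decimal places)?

10.09%

Market value of equity E = 76.03 × 59.63m = 4533.6689m. Market value of debt D = 786m × 95.13/100 = 747.7218m.
Total capital V = 4533.6689 + 747.7218 = 5281.3907.
Equity: weight = 4533.6689/5281.3907 = 0.8584; cost = 11.4%.
Bonds outstanding: weight = 747.7218/5281.3907 = 0.1416; after-tax cost = 3.4% × (1 − 37%) = 2.1420%.
WACC = 0.8584 × 11.4000% + 0.1416 × 2.1420% = 10.0893%.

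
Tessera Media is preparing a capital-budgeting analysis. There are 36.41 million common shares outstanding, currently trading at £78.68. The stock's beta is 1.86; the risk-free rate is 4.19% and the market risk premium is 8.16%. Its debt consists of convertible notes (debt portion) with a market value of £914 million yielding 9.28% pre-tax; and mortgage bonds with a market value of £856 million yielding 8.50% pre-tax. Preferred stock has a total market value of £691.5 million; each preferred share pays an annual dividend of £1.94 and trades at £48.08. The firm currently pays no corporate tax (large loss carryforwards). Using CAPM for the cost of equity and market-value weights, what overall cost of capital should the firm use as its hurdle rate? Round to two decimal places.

Cost of equity via CAPM: Re = 4.19% + 1.86 × 8.16% = 19.3676%.
Cost of preferred: Rp = 1.94 / 48.08 = 4.0349%.
Market value of equity E = 78.68 × 36.41m = 2864.7388m.
Total capital V = 2864.7388 + 691.5 + 914 + 856 = 5326.2388.
Equity: weight = 2864.7388/5326.2388 = 0.5379; cost = 19.3676%.
Preferred: weight = 691.5/5326.2388 = 0.1298; cost = 4.0349%.
Convertible notes (debt portion): weight = 914/5326.2388 = 0.1716; after-tax cost = 9.28% × (1 − 0%) = 9.2800%.
Mortgage bonds: weight = 856/5326.2388 = 0.1607; after-tax cost = 8.5% × (1 − 0%) = 8.5000%.
WACC = 0.5379 × 19.3676% + 0.1298 × 4.0349% + 0.1716 × 9.2800% + 0.1607 × 8.5000% = 13.8993%.

13.90%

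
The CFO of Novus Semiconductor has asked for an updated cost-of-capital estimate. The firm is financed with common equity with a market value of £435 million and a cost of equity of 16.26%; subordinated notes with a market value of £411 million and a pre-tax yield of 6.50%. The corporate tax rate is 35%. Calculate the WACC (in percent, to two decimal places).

Total capital V = 435 + 411 = 846.
Equity: weight = 435/846 = 0.5142; cost = 16.26%.
Subordinated notes: weight = 411/846 = 0.4858; after-tax cost = 6.5% × (1 − 35%) = 4.2250%.
WACC = 0.5142 × 16.2600% + 0.4858 × 4.2250% = 10.4132%.

10.41%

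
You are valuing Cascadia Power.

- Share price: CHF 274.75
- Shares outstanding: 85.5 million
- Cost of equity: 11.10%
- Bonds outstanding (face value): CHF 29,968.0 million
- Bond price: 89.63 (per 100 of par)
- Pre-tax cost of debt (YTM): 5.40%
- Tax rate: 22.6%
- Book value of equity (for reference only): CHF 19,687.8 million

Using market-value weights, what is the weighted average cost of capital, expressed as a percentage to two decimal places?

Market value of equity E = 274.75 × 85.5m = 23491.125m. Market value of debt D = 29968m × 89.63/100 = 26860.3184m.
Total capital V = 23491.125 + 26860.3184 = 50351.4434.
Equity: weight = 23491.125/50351.4434 = 0.4665; cost = 11.1%.
Bonds outstanding: weight = 26860.3184/50351.4434 = 0.5335; after-tax cost = 5.4% × (1 − 22.6%) = 4.1796%.
WACC = 0.4665 × 11.1000% + 0.5335 × 4.1796% = 7.4083%.

7.41%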